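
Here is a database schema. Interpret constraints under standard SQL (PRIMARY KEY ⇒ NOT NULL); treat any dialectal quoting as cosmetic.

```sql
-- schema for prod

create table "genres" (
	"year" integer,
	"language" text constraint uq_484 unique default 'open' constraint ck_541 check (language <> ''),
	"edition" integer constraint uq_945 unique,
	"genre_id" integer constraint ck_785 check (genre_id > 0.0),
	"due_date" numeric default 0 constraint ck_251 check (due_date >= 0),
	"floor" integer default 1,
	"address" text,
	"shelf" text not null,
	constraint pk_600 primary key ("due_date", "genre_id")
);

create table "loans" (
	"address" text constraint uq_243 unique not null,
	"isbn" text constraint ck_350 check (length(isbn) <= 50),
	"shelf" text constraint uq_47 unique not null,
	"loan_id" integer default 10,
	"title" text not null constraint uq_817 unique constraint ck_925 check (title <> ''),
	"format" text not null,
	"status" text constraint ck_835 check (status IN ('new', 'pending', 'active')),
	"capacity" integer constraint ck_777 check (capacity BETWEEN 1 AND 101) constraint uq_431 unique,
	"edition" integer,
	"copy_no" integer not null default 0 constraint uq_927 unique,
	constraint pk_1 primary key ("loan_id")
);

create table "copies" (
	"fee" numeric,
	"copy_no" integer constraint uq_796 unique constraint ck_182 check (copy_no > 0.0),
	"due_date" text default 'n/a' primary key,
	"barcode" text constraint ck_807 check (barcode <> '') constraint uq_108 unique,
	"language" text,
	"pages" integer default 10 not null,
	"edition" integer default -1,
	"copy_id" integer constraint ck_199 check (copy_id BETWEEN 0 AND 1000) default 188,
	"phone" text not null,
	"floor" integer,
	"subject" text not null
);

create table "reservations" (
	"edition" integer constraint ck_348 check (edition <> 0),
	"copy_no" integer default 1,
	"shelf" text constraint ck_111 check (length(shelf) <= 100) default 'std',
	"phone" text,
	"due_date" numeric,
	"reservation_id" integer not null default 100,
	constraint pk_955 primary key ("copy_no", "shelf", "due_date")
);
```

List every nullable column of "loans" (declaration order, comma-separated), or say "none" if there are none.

- address: declared NOT NULL → not nullable.
- isbn: CHECK does not forbid NULL (a CHECK constraint passes when its expression is NULL) → nullable.
- shelf: declared NOT NULL → not nullable.
- loan_id: part of the PRIMARY KEY, which implies NOT NULL → not nullable.
- title: declared NOT NULL → not nullable.
- format: declared NOT NULL → not nullable.
- status: CHECK does not forbid NULL (a CHECK constraint passes when its expression is NULL) → nullable.
- capacity: CHECK does not forbid NULL (a CHECK constraint passes when its expression is NULL) → nullable.
- edition: no NOT NULL constraint applies → nullable.
- copy_no: declared NOT NULL → not nullable.

isbn, status, capacity, edition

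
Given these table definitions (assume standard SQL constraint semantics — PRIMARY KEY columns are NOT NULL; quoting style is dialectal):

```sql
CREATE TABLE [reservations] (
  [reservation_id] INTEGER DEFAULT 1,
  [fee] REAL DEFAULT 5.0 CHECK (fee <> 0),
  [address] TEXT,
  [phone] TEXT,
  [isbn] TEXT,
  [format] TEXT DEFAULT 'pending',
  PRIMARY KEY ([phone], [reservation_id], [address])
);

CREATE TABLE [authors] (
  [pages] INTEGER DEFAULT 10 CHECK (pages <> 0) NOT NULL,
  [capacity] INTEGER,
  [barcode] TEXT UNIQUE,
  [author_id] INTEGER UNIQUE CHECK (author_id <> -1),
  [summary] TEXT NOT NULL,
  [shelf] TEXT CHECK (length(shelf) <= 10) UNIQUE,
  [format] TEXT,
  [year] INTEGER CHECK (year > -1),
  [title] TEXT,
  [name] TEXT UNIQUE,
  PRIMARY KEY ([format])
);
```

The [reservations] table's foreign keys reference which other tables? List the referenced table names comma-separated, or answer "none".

none

No column in reservations has a REFERENCES clause.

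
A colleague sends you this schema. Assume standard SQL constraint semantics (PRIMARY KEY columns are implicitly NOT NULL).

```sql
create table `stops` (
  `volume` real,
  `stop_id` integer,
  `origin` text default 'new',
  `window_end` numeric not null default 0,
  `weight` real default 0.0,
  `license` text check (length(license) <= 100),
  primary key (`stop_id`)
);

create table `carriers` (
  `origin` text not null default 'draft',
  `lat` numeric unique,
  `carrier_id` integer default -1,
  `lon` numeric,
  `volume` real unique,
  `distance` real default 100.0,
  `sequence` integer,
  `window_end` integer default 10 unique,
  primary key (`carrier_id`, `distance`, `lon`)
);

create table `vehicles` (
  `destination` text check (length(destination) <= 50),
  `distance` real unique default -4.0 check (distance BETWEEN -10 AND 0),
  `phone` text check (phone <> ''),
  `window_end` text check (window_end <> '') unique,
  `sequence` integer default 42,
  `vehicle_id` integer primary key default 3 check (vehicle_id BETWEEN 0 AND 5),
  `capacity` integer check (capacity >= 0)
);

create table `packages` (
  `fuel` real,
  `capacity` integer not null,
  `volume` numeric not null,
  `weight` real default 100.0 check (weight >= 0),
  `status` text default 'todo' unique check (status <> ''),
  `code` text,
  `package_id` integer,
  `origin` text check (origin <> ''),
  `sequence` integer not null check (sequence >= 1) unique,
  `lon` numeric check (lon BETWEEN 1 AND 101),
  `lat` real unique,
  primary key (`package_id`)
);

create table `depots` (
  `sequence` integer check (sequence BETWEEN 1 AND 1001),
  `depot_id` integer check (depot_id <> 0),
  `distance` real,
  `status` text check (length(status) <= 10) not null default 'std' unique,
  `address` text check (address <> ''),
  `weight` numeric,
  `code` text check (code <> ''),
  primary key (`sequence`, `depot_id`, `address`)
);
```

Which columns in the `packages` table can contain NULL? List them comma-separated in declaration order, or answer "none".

fuel, weight, status, code, origin, lon, lat

- fuel: no NOT NULL constraint applies → nullable.
- capacity: declared NOT NULL → not nullable.
- volume: declared NOT NULL → not nullable.
- weight: CHECK does not forbid NULL (a CHECK constraint passes when its expression is NULL) → nullable.
- status: CHECK does not forbid NULL (a CHECK constraint passes when its expression is NULL) → nullable.
- code: no NOT NULL constraint applies → nullable.
- package_id: part of the PRIMARY KEY, which implies NOT NULL → not nullable.
- origin: CHECK does not forbid NULL (a CHECK constraint passes when its expression is NULL) → nullable.
- sequence: declared NOT NULL → not nullable.
- lon: CHECK does not forbid NULL (a CHECK constraint passes when its expression is NULL) → nullable.
- lat: UNIQUE does not imply NOT NULL → nullable.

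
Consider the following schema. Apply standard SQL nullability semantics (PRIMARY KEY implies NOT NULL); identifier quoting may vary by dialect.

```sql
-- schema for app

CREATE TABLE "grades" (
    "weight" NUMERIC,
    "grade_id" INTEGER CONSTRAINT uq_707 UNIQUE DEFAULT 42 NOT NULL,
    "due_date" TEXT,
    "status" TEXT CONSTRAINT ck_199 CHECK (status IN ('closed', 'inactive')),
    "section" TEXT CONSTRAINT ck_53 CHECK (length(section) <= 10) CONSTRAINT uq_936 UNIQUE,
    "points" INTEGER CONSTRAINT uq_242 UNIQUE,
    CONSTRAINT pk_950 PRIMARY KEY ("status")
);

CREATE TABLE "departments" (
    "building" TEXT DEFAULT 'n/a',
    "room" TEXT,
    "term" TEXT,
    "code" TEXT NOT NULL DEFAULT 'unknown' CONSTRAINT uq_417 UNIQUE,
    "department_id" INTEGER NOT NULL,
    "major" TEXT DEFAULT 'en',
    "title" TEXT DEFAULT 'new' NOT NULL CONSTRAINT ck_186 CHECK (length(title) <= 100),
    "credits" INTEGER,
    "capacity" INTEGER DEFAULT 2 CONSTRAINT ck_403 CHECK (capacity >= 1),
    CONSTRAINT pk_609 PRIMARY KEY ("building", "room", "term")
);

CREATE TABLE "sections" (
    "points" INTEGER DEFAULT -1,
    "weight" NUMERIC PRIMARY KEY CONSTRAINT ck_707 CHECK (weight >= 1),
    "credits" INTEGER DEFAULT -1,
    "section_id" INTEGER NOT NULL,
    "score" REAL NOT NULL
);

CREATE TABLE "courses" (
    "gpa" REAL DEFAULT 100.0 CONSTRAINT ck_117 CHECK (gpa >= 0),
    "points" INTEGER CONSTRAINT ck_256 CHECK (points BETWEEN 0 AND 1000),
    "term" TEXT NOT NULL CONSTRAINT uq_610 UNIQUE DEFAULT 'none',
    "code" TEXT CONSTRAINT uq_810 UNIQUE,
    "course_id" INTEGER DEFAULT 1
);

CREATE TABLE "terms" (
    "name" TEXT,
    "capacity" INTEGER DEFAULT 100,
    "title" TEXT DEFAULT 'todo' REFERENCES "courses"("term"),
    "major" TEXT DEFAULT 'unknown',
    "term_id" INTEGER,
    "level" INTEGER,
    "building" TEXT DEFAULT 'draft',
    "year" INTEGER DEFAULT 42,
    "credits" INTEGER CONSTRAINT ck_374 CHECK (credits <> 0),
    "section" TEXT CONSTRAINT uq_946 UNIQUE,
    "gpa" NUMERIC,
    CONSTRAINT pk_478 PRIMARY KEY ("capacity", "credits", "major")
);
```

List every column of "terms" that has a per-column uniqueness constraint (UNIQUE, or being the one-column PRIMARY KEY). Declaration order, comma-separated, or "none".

section

- name: no UNIQUE or single-column PK constraint.
- capacity: part of a composite PRIMARY KEY — only the tuple is unique, not this column on its own.
- title: no UNIQUE or single-column PK constraint.
- major: part of a composite PRIMARY KEY — only the tuple is unique, not this column on its own.
- term_id: no UNIQUE or single-column PK constraint.
- level: no UNIQUE or single-column PK constraint.
- building: no UNIQUE or single-column PK constraint.
- year: no UNIQUE or single-column PK constraint.
- credits: part of a composite PRIMARY KEY — only the tuple is unique, not this column on its own.
- section: declared UNIQUE → unique.
- gpa: no UNIQUE or single-column PK constraint.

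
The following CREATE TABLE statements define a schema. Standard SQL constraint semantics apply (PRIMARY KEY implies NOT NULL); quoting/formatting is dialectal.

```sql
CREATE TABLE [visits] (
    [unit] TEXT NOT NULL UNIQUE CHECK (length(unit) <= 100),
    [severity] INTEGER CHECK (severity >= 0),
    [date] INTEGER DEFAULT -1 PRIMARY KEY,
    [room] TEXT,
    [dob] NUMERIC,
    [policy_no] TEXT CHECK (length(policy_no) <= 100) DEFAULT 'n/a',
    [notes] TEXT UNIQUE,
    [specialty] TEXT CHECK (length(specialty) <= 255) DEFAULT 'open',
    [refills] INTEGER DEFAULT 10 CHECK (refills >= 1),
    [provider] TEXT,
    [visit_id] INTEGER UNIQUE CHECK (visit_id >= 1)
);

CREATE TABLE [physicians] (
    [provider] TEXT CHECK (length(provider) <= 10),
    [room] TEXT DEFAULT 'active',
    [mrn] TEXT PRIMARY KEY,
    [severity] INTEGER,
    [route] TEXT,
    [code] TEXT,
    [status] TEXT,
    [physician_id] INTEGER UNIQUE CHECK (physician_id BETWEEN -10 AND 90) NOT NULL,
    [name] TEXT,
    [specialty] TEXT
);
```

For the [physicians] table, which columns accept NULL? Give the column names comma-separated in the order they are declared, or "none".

- provider: CHECK does not forbid NULL (a CHECK constraint passes when its expression is NULL) → nullable.
- room: DEFAULT only fills an omitted column; an explicit NULL is still allowed → nullable.
- mrn: part of the PRIMARY KEY, which implies NOT NULL → not nullable.
- severity: no NOT NULL constraint applies → nullable.
- route: no NOT NULL constraint applies → nullable.
- code: no NOT NULL constraint applies → nullable.
- status: no NOT NULL constraint applies → nullable.
- physician_id: declared NOT NULL → not nullable.
- name: no NOT NULL constraint applies → nullable.
- specialty: no NOT NULL constraint applies → nullable.

provider, room, severity, route, code, status, name, specialty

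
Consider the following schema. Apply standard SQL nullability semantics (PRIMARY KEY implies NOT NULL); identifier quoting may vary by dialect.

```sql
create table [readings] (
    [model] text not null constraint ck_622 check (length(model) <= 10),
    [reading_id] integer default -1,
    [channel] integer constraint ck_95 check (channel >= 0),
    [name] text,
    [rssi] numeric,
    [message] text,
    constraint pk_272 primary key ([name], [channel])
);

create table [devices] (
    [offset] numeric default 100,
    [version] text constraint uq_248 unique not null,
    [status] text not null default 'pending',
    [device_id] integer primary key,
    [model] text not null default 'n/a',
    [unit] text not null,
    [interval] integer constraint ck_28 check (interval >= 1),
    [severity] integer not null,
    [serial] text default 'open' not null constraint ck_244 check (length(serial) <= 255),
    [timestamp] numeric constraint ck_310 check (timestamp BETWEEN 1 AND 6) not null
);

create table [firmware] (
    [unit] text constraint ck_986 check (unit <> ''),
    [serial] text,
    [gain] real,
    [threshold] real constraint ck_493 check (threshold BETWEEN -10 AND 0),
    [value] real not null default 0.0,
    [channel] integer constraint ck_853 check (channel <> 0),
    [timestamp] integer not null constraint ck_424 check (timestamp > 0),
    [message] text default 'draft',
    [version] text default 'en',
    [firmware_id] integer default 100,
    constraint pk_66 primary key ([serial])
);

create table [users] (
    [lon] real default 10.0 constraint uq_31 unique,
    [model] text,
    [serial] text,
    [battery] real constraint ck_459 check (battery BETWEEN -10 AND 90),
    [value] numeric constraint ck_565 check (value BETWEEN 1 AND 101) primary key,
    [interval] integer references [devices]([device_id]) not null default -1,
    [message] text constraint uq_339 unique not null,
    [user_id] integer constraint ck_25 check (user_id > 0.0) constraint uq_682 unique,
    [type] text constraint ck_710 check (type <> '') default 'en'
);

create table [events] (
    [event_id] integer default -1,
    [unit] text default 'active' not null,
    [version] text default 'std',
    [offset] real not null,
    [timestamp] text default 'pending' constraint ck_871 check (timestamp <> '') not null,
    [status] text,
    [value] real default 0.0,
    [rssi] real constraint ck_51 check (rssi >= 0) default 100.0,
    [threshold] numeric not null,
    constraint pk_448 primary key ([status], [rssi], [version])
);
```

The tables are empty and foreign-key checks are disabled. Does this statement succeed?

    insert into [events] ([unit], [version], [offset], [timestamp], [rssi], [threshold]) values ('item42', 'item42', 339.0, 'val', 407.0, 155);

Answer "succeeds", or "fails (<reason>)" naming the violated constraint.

status is omitted from the column list and has no DEFAULT, so it would receive NULL.
But status is part of the PRIMARY KEY (implied NOT NULL).

fails (NOT NULL on status)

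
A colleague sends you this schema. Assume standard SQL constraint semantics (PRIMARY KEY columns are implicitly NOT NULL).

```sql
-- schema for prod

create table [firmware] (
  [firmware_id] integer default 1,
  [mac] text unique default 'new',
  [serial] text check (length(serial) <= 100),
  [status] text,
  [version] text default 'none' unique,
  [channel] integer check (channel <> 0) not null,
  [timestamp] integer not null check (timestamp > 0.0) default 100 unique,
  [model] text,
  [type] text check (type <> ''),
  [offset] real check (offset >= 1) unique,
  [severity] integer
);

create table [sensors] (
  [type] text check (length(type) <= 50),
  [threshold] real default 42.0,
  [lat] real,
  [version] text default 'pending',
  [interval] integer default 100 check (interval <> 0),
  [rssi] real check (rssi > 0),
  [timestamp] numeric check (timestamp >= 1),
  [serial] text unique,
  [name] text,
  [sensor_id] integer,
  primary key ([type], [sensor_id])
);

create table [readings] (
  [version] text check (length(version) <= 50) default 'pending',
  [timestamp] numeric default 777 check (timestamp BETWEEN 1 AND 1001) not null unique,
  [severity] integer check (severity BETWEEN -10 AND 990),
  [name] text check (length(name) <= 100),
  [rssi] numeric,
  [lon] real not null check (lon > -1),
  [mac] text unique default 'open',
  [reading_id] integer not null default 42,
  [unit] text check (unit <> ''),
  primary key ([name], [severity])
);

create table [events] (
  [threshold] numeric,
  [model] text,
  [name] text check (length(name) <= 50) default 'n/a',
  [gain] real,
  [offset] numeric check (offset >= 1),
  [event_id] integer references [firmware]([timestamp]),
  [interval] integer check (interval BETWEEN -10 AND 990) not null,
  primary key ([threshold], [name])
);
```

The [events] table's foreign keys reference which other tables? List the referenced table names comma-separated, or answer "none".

- event_id REFERENCES firmware(timestamp).

firmware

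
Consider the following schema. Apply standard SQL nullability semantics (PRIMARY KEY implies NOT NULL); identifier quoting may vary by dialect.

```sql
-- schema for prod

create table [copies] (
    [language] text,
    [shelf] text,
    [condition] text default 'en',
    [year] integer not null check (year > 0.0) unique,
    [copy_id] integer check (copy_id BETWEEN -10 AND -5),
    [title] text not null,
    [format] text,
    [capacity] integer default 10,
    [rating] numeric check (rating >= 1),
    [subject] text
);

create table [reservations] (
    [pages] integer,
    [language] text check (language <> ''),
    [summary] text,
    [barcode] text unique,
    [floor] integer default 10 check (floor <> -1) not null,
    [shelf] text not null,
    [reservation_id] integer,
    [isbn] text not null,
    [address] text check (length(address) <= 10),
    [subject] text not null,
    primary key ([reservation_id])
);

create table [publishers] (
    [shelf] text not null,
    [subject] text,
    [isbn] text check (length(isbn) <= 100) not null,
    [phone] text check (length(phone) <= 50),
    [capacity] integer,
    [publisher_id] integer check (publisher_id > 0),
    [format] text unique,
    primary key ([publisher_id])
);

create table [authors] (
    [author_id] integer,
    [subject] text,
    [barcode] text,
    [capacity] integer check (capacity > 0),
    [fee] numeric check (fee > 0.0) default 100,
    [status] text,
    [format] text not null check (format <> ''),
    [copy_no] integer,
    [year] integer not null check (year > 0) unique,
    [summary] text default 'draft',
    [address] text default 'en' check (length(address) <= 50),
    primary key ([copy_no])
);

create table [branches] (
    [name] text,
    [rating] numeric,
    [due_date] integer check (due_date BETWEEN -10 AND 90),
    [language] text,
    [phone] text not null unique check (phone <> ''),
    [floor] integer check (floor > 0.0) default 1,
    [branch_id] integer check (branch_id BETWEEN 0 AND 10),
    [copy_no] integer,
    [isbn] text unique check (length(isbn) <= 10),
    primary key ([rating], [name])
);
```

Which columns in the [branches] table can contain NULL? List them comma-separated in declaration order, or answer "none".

- name: part of the PRIMARY KEY, which implies NOT NULL → not nullable.
- rating: part of the PRIMARY KEY, which implies NOT NULL → not nullable.
- due_date: CHECK does not forbid NULL (a CHECK constraint passes when its expression is NULL) → nullable.
- language: no NOT NULL constraint applies → nullable.
- phone: declared NOT NULL → not nullable.
- floor: CHECK does not forbid NULL (a CHECK constraint passes when its expression is NULL) → nullable.
- branch_id: CHECK does not forbid NULL (a CHECK constraint passes when its expression is NULL) → nullable.
- copy_no: no NOT NULL constraint applies → nullable.
- isbn: CHECK does not forbid NULL (a CHECK constraint passes when its expression is NULL) → nullable.

due_date, language, floor, branch_id, copy_no, isbn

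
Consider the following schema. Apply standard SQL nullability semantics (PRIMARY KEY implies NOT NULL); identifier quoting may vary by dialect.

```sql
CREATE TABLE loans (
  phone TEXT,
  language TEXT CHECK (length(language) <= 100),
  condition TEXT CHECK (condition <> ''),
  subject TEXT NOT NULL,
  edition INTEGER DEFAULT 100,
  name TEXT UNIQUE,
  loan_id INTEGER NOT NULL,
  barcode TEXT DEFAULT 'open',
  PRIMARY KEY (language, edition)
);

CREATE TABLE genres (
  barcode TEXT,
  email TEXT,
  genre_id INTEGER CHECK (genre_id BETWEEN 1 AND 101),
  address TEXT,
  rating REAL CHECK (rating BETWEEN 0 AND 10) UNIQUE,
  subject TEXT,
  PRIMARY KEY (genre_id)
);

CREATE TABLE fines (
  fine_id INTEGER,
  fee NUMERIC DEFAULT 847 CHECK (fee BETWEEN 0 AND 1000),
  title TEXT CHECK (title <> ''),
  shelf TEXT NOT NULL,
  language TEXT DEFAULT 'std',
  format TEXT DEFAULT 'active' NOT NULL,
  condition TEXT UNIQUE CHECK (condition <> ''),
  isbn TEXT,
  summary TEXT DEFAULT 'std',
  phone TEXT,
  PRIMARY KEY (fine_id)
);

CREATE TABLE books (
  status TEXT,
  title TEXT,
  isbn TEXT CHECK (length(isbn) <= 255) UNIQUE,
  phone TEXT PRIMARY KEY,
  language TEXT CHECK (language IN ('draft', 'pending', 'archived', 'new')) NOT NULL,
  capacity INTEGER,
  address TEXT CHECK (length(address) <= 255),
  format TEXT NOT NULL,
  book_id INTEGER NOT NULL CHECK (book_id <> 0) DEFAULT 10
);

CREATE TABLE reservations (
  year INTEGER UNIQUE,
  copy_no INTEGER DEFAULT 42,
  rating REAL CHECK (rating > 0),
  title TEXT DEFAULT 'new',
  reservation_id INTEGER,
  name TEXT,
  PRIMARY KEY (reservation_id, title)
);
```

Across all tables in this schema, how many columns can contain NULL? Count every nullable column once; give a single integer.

loans: 4 nullable (phone, condition, name, barcode — PK (language, edition) and explicit NOT NULL columns excluded).
genres: 5 nullable (barcode, email, address, rating, subject — PK (genre_id) and explicit NOT NULL columns excluded).
fines: 7 nullable (fee, title, language, condition, isbn, summary, phone — PK (fine_id) and explicit NOT NULL columns excluded).
books: 5 nullable (status, title, isbn, capacity, address — PK (phone) and explicit NOT NULL columns excluded).
reservations: 4 nullable (year, copy_no, rating, name — PK (reservation_id, title) and explicit NOT NULL columns excluded).
Total: 4 + 5 + 7 + 5 + 4 = 25.

25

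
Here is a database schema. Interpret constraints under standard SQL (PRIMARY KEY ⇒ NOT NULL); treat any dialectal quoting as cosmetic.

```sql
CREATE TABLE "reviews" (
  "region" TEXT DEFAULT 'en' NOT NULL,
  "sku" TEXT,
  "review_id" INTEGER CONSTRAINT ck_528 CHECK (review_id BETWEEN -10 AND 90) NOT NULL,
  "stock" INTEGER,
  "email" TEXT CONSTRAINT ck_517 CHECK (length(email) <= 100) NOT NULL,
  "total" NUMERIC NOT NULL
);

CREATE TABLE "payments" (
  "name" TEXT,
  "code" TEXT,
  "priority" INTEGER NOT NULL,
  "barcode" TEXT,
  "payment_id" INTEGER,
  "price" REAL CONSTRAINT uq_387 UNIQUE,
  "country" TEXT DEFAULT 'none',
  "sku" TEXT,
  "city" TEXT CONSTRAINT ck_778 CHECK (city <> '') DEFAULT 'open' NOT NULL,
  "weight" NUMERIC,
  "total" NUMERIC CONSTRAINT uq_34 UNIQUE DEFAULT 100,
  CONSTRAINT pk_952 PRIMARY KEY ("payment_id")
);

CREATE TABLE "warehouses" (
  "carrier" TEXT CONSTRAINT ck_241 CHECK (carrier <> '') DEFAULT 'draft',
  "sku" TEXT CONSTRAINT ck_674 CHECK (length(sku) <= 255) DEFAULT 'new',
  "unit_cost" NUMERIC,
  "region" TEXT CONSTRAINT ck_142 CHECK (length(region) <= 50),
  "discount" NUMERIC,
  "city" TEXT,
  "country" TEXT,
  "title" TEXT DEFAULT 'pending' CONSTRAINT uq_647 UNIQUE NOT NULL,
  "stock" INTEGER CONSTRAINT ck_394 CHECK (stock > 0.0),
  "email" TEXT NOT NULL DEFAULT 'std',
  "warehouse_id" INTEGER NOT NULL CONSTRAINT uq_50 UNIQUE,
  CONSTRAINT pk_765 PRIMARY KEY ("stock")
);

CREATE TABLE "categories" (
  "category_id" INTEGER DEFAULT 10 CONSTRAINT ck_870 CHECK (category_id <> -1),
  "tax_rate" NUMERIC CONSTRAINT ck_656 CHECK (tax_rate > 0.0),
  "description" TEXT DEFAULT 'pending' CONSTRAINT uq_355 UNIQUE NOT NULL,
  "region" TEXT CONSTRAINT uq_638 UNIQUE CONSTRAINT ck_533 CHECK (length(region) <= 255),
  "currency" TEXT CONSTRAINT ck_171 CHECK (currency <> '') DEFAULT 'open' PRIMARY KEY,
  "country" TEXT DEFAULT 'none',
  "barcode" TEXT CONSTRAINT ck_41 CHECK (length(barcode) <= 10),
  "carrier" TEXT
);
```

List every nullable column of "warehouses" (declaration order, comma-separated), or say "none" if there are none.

- carrier: CHECK does not forbid NULL (a CHECK constraint passes when its expression is NULL) → nullable.
- sku: CHECK does not forbid NULL (a CHECK constraint passes when its expression is NULL) → nullable.
- unit_cost: no NOT NULL constraint applies → nullable.
- region: CHECK does not forbid NULL (a CHECK constraint passes when its expression is NULL) → nullable.
- discount: no NOT NULL constraint applies → nullable.
- city: no NOT NULL constraint applies → nullable.
- country: no NOT NULL constraint applies → nullable.
- title: declared NOT NULL → not nullable.
- stock: part of the PRIMARY KEY, which implies NOT NULL → not nullable.
- email: declared NOT NULL → not nullable.
- warehouse_id: declared NOT NULL → not nullable.

carrier, sku, unit_cost, region, discount, city, country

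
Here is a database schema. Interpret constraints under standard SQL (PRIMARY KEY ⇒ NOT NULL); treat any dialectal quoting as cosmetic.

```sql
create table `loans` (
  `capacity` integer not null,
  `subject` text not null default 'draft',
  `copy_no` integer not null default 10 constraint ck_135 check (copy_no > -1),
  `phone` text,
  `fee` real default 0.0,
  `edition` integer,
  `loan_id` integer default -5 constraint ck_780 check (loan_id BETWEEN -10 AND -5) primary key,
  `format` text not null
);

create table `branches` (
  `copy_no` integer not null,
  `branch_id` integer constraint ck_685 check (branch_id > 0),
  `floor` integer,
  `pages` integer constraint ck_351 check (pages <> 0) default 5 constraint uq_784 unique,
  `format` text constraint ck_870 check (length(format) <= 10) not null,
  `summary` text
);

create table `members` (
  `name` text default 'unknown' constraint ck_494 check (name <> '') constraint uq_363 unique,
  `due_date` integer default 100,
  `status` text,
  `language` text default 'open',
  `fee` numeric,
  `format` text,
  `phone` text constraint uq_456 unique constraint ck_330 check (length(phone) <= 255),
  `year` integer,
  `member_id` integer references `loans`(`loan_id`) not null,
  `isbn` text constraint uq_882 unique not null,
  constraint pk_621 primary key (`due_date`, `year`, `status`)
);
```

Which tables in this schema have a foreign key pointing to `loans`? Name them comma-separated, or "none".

members

- members.member_id references loans(loan_id).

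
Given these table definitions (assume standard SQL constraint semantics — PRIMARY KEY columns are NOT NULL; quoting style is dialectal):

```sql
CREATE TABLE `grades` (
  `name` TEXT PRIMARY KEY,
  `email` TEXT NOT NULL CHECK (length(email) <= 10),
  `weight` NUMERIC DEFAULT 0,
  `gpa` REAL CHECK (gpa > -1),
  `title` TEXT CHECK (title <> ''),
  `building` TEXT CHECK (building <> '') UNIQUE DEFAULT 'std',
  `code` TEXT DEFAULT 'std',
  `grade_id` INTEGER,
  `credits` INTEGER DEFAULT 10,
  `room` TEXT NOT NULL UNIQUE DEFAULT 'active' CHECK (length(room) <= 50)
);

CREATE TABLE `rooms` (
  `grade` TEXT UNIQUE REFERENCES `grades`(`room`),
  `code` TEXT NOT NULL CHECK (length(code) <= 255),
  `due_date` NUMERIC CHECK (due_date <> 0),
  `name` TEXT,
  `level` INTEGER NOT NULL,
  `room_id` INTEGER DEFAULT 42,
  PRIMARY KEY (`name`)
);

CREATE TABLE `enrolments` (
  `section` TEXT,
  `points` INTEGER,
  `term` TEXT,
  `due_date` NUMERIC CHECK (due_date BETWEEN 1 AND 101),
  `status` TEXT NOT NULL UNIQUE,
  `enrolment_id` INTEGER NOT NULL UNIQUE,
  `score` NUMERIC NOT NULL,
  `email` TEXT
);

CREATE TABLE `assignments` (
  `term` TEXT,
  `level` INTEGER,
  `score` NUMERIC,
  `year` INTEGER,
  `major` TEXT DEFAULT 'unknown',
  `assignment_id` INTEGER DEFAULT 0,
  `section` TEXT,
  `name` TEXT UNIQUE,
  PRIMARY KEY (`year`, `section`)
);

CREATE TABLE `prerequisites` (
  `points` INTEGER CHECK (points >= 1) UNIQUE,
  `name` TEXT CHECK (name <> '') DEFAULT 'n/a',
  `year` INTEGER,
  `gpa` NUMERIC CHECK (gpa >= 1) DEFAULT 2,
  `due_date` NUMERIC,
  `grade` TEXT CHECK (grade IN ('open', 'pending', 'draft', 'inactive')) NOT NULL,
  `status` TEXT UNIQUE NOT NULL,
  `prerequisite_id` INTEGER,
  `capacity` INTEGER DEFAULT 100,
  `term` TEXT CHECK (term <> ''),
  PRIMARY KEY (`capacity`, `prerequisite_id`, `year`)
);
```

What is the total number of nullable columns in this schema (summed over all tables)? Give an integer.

26

grades: 7 nullable (weight, gpa, title, building, code, grade_id, credits — PK (name) and explicit NOT NULL columns excluded).
rooms: 3 nullable (grade, due_date, room_id — PK (name) and explicit NOT NULL columns excluded).
enrolments: 5 nullable (section, points, term, due_date, email — PK none and explicit NOT NULL columns excluded).
assignments: 6 nullable (term, level, score, major, assignment_id, name — PK (year, section) and explicit NOT NULL columns excluded).
prerequisites: 5 nullable (points, name, gpa, due_date, term — PK (capacity, prerequisite_id, year) and explicit NOT NULL columns excluded).
Total: 7 + 3 + 5 + 6 + 5 = 26.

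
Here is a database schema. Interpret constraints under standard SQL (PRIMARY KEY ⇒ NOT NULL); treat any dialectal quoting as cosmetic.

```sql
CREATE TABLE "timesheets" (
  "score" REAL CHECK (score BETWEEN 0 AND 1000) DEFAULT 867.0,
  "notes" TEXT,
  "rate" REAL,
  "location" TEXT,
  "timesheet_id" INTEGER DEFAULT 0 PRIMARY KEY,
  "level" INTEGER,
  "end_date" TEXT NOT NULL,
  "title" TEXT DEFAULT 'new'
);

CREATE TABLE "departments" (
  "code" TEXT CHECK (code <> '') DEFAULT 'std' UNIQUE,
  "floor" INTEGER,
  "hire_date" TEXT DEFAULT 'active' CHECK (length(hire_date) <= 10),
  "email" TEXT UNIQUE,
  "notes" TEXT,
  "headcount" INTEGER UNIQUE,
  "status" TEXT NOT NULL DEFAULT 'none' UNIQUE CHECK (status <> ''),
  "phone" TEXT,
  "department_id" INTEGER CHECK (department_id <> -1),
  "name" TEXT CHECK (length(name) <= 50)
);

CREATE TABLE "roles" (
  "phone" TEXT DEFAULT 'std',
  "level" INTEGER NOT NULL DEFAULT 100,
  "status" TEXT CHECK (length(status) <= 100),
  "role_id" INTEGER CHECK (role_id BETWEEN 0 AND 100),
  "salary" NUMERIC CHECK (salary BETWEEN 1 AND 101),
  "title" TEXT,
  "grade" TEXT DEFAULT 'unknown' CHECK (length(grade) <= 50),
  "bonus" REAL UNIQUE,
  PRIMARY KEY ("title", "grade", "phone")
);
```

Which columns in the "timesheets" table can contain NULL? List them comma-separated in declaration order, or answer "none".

score, notes, rate, location, level, title

- score: CHECK does not forbid NULL (a CHECK constraint passes when its expression is NULL) → nullable.
- notes: no NOT NULL constraint applies → nullable.
- rate: no NOT NULL constraint applies → nullable.
- location: no NOT NULL constraint applies → nullable.
- timesheet_id: part of the PRIMARY KEY, which implies NOT NULL → not nullable.
- level: no NOT NULL constraint applies → nullable.
- end_date: declared NOT NULL → not nullable.
- title: DEFAULT only fills an omitted column; an explicit NULL is still allowed → nullable.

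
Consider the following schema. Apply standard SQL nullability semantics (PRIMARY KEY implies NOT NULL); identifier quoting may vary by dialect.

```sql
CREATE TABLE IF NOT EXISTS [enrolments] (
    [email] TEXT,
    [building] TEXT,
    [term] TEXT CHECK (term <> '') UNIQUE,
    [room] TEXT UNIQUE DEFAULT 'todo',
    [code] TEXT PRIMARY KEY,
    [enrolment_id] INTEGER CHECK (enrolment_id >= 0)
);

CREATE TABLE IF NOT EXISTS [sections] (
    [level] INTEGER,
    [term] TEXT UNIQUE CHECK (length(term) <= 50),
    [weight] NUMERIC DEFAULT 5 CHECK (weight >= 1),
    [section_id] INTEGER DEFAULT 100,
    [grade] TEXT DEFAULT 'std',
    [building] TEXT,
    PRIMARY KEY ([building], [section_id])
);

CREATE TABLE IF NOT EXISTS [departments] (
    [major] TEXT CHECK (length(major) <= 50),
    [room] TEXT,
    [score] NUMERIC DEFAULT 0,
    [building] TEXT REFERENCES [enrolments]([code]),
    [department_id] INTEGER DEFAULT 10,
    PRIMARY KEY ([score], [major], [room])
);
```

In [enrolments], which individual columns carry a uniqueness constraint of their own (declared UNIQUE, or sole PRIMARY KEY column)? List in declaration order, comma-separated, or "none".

term, room, code

- email: no UNIQUE or single-column PK constraint.
- building: no UNIQUE or single-column PK constraint.
- term: declared UNIQUE → unique.
- room: declared UNIQUE → unique.
- code: single-column PRIMARY KEY → unique.
- enrolment_id: no UNIQUE or single-column PK constraint.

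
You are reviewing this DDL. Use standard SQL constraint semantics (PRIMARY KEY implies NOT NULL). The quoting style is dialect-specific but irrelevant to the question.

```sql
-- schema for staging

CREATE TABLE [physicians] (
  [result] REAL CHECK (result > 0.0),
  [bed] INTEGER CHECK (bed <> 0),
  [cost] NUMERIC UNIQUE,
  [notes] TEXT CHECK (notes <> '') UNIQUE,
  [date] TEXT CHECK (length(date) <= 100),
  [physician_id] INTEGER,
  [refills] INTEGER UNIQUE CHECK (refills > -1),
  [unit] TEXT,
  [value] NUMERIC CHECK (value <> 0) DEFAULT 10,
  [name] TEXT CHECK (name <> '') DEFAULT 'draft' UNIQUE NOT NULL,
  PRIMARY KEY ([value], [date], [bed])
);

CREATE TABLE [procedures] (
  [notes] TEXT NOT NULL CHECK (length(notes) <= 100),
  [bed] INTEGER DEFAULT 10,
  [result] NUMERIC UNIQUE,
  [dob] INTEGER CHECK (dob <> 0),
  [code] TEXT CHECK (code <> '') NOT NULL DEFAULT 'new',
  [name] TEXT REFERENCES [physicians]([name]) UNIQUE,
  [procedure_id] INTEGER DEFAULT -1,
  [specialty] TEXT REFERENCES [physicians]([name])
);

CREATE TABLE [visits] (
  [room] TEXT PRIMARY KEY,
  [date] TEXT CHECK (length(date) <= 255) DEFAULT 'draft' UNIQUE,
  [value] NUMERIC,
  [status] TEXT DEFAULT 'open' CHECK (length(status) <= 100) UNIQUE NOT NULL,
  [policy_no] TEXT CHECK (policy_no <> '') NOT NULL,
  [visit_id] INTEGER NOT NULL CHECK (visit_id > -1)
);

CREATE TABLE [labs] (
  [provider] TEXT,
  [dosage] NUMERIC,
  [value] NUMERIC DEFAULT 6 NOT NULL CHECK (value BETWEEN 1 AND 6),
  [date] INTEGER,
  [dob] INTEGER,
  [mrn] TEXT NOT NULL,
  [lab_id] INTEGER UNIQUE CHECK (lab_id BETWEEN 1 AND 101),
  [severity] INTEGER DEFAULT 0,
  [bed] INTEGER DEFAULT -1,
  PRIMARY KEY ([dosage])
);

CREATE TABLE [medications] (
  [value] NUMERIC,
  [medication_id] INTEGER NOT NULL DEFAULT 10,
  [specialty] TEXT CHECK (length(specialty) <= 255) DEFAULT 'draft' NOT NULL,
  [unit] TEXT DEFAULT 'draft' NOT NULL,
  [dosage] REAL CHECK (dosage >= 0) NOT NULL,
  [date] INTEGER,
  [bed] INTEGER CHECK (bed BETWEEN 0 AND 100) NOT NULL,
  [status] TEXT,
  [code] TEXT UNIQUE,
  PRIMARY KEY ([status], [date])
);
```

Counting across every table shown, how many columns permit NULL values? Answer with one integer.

22

physicians: 6 nullable (result, cost, notes, physician_id, refills, unit — PK (value, date, bed) and explicit NOT NULL columns excluded).
procedures: 6 nullable (bed, result, dob, name, procedure_id, specialty — PK none and explicit NOT NULL columns excluded).
visits: 2 nullable (date, value — PK (room) and explicit NOT NULL columns excluded).
labs: 6 nullable (provider, date, dob, lab_id, severity, bed — PK (dosage) and explicit NOT NULL columns excluded).
medications: 2 nullable (value, code — PK (status, date) and explicit NOT NULL columns excluded).
Total: 6 + 6 + 2 + 6 + 2 = 22.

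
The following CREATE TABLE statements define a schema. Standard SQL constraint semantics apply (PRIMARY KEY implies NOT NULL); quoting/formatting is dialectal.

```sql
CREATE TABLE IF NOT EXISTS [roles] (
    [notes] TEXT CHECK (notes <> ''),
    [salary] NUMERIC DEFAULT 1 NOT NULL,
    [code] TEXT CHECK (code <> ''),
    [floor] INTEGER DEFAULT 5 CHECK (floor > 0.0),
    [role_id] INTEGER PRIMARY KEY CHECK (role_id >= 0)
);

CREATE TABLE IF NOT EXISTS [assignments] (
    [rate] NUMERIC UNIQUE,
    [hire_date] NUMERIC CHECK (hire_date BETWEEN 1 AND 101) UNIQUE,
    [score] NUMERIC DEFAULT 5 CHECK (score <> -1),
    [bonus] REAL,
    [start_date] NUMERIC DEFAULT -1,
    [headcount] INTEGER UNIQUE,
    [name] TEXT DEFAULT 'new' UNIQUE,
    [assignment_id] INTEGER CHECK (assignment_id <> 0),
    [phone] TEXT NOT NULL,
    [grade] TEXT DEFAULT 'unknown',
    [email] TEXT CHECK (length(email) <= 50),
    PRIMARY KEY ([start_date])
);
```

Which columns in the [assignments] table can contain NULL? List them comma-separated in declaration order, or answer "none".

- rate: UNIQUE does not imply NOT NULL → nullable.
- hire_date: CHECK does not forbid NULL (a CHECK constraint passes when its expression is NULL) → nullable.
- score: CHECK does not forbid NULL (a CHECK constraint passes when its expression is NULL) → nullable.
- bonus: no NOT NULL constraint applies → nullable.
- start_date: part of the PRIMARY KEY, which implies NOT NULL → not nullable.
- headcount: UNIQUE does not imply NOT NULL → nullable.
- name: UNIQUE does not imply NOT NULL → nullable.
- assignment_id: CHECK does not forbid NULL (a CHECK constraint passes when its expression is NULL) → nullable.
- phone: declared NOT NULL → not nullable.
- grade: DEFAULT only fills an omitted column; an explicit NULL is still allowed → nullable.
- email: CHECK does not forbid NULL (a CHECK constraint passes when its expression is NULL) → nullable.

rate, hire_date, score, bonus, headcount, name, assignment_id, grade, email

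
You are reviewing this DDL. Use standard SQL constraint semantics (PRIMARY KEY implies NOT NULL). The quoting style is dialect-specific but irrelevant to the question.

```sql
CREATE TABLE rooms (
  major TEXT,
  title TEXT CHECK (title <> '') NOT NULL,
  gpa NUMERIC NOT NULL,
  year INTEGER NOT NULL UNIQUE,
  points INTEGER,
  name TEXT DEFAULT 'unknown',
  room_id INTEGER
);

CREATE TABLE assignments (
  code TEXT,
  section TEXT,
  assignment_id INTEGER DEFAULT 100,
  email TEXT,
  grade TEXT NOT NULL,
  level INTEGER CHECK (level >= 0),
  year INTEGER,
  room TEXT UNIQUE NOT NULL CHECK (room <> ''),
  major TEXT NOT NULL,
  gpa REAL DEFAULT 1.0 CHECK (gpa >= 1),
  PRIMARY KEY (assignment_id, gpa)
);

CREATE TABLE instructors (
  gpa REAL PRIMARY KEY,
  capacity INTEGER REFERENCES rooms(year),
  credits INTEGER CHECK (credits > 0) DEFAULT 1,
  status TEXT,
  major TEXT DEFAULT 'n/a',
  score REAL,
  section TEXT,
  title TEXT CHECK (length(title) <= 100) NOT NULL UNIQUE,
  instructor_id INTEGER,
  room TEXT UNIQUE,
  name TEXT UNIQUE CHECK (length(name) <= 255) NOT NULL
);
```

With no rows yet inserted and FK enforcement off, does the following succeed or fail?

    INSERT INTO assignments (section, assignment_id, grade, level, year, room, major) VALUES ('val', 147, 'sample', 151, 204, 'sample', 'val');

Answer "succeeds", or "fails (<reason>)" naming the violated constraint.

succeeds

NOT NULL columns: assignment_id is supplied; gpa defaults to 1.0; grade is supplied; major is supplied; room is supplied.
CHECK constraints: 151 satisfies (level >= 0); 'sample' satisfies (room <> '').
No constraint is violated.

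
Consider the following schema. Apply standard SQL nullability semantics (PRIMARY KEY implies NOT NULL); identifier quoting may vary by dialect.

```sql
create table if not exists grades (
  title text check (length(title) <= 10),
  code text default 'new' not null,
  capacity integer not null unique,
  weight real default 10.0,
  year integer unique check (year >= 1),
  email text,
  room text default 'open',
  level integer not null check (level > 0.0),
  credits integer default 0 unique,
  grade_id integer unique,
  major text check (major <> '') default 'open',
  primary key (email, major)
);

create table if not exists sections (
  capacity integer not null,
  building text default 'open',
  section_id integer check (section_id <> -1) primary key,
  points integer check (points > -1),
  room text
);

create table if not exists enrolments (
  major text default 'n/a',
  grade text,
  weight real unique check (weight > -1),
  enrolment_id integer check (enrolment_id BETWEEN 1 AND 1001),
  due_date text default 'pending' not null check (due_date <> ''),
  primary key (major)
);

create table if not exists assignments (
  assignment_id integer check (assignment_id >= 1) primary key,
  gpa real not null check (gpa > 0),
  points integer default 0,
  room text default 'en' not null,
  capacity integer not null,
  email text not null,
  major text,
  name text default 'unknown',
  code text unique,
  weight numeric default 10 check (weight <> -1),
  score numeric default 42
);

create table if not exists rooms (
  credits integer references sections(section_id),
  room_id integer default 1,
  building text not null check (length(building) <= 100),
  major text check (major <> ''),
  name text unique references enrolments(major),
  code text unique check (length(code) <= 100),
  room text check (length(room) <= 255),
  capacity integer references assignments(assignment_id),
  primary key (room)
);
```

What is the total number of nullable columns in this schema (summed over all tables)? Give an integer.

grades: 6 nullable (title, weight, year, room, credits, grade_id — PK (email, major) and explicit NOT NULL columns excluded).
sections: 3 nullable (building, points, room — PK (section_id) and explicit NOT NULL columns excluded).
enrolments: 3 nullable (grade, weight, enrolment_id — PK (major) and explicit NOT NULL columns excluded).
assignments: 6 nullable (points, major, name, code, weight, score — PK (assignment_id) and explicit NOT NULL columns excluded).
rooms: 6 nullable (credits, room_id, major, name, code, capacity — PK (room) and explicit NOT NULL columns excluded).
Total: 6 + 3 + 3 + 6 + 6 = 24.

24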